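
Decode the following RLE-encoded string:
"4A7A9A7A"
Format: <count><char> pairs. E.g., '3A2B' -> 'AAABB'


Expanding each <count><char> pair:
  4A -> 'AAAA'
  7A -> 'AAAAAAA'
  9A -> 'AAAAAAAAA'
  7A -> 'AAAAAAA'

Decoded = AAAAAAAAAAAAAAAAAAAAAAAAAAA


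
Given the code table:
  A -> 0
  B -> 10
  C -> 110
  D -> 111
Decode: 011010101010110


Decoding:
0 -> A
110 -> C
10 -> B
10 -> B
10 -> B
10 -> B
110 -> C


Result: ACBBBBC


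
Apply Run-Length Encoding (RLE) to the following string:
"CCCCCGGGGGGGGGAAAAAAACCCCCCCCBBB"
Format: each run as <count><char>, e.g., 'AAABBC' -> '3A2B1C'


Scanning runs left to right:
  i=0: run of 'C' x 5 -> '5C'
  i=5: run of 'G' x 9 -> '9G'
  i=14: run of 'A' x 7 -> '7A'
  i=21: run of 'C' x 8 -> '8C'
  i=29: run of 'B' x 3 -> '3B'

RLE = 5C9G7A8C3B


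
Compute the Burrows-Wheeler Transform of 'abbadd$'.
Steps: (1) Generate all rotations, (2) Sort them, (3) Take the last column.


Rotations (sorted):
  0: $abbadd -> last char: d
  1: abbadd$ -> last char: $
  2: add$abb -> last char: b
  3: badd$ab -> last char: b
  4: bbadd$a -> last char: a
  5: d$abbad -> last char: d
  6: dd$abba -> last char: a


BWT = d$bbada


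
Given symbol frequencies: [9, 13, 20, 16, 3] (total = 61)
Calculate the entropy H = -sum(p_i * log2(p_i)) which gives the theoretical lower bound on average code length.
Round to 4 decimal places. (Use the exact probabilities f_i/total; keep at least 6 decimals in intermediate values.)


Per-symbol terms -p_i * log2(p_i) with p_i = f_i/61:
  p = 9/61 = 0.147541: log2(p) = -2.760812, -p*log2(p) = 0.407333
  p = 13/61 = 0.213115: log2(p) = -2.230298, -p*log2(p) = 0.475309
  p = 20/61 = 0.327869: log2(p) = -1.608809, -p*log2(p) = 0.527478
  p = 16/61 = 0.262295: log2(p) = -1.930737, -p*log2(p) = 0.506423
  p = 3/61 = 0.049180: log2(p) = -4.345775, -p*log2(p) = 0.213727
H = 0.407333 + 0.475309 + 0.527478 + 0.506423 + 0.213727 = 2.130270

H = 2.1303 bits/symbol


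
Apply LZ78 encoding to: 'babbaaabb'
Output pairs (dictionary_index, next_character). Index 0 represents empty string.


LZ78 encoding steps:
Dictionary: {0: ''}
Step 1: w='' (idx 0), next='b' -> output (0, 'b'), add 'b' as idx 1
Step 2: w='' (idx 0), next='a' -> output (0, 'a'), add 'a' as idx 2
Step 3: w='b' (idx 1), next='b' -> output (1, 'b'), add 'bb' as idx 3
Step 4: w='a' (idx 2), next='a' -> output (2, 'a'), add 'aa' as idx 4
Step 5: w='a' (idx 2), next='b' -> output (2, 'b'), add 'ab' as idx 5
Step 6: w='b' (idx 1), end of input -> output (1, '')


Encoded: [(0, 'b'), (0, 'a'), (1, 'b'), (2, 'a'), (2, 'b'), (1, '')]


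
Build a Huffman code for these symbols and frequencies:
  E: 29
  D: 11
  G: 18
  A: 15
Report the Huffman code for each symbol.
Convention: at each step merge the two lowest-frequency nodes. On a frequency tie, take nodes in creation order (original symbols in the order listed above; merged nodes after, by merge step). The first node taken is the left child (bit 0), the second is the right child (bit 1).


Huffman tree construction:
Step 1: Merge D(11) + A(15) = 26
Step 2: Merge G(18) + (D+A)(26) = 44
Step 3: Merge E(29) + (G+(D+A))(44) = 73
Read each symbol's code off the tree from the root (left child = 0, right child = 1).

Codes:
  E: 0 (length 1)
  D: 110 (length 3)
  G: 10 (length 2)
  A: 111 (length 3)
Average code length: 143/73 = 1.9589 bits/symbol


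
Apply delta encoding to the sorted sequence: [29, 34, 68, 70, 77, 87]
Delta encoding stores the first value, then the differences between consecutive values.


First value: 29
Deltas:
  34 - 29 = 5
  68 - 34 = 34
  70 - 68 = 2
  77 - 70 = 7
  87 - 77 = 10


Delta encoded: [29, 5, 34, 2, 7, 10]


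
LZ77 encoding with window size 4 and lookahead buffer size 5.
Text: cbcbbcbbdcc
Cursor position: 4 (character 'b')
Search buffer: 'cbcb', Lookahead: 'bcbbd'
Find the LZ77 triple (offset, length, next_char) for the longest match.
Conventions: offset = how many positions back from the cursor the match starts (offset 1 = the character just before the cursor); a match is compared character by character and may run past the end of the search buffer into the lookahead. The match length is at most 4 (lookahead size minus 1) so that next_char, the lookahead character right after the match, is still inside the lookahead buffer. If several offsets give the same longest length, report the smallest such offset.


Try each offset into the search buffer:
  offset=1 (pos 3, char 'b'): match length 1
  offset=2 (pos 2, char 'c'): match length 0
  offset=3 (pos 1, char 'b'): match length 4
  offset=4 (pos 0, char 'c'): match length 0
Longest match has length 4 at offset 3.
next_char = character at position 4 + 4 = 8 -> 'd'

Best match: offset=3, length=4 (matching 'bcbb' starting at position 1)
LZ77 triple: (3, 4, 'd')


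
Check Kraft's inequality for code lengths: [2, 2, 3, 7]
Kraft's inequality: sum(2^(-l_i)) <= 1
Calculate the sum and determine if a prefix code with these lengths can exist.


Sum = 2^(-2) + 2^(-2) + 2^(-3) + 2^(-7)
    = 0.25 + 0.25 + 0.125 + 0.0078125
    = 81/128 = 0.6328125
Since 0.6328125 <= 1, Kraft's inequality IS satisfied.
A prefix code with these lengths CAN exist.

Kraft sum = 0.6328125. Satisfied.


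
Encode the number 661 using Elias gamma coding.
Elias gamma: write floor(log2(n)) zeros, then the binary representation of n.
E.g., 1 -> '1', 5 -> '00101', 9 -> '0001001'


num_bits = floor(log2(661)) + 1 = 10
leading_zeros = num_bits - 1 = 9
binary(661) = 1010010101

Elias gamma(661) = '000000000' + '1010010101' = 0000000001010010101 (19 bits)


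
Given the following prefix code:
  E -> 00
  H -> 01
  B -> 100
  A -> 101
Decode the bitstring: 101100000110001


Decoding step by step:
Bits 101 -> A
Bits 100 -> B
Bits 00 -> E
Bits 01 -> H
Bits 100 -> B
Bits 01 -> H


Decoded message: ABEHBH


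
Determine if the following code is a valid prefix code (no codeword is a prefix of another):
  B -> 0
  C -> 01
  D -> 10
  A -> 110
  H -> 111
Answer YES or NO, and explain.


Checking each pair (does one codeword prefix another?):
  B='0' vs C='01': prefix -- VIOLATION

NO -- this is NOT a valid prefix code. B (0) is a prefix of C (01).


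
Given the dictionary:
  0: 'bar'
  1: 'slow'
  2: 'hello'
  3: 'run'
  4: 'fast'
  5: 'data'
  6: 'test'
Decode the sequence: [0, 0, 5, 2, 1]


Look up each index in the dictionary:
  0 -> 'bar'
  0 -> 'bar'
  5 -> 'data'
  2 -> 'hello'
  1 -> 'slow'

Decoded: "bar bar data hello slow"


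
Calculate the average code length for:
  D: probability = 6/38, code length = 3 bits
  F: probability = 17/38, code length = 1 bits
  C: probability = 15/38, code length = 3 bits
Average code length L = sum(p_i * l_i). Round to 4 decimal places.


Weighted contributions p_i * l_i:
  D: (6/38) * 3 = 18/38
  F: (17/38) * 1 = 17/38
  C: (15/38) * 3 = 45/38
Sum = (18 + 17 + 45)/38 = 80/38

L = 80/38 = 2.1053 bits/symbol


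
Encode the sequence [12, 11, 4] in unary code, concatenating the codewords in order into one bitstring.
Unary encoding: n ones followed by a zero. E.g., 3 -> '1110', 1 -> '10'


Encode each number as n ones followed by a terminating 0:
  12 -> 1111111111110 (13 bits)
  11 -> 111111111110 (12 bits)
  4 -> 11110 (5 bits)
Total length = 13 + 12 + 5 = 30 bits.

Unary([12, 11, 4]) = 111111111111011111111111011110 (30 bits)


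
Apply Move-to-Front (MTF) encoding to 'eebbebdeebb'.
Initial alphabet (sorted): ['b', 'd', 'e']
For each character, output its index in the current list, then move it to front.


MTF encoding:
'e': index 2 in ['b', 'd', 'e'] -> ['e', 'b', 'd']
'e': index 0 in ['e', 'b', 'd'] -> ['e', 'b', 'd']
'b': index 1 in ['e', 'b', 'd'] -> ['b', 'e', 'd']
'b': index 0 in ['b', 'e', 'd'] -> ['b', 'e', 'd']
'e': index 1 in ['b', 'e', 'd'] -> ['e', 'b', 'd']
'b': index 1 in ['e', 'b', 'd'] -> ['b', 'e', 'd']
'd': index 2 in ['b', 'e', 'd'] -> ['d', 'b', 'e']
'e': index 2 in ['d', 'b', 'e'] -> ['e', 'd', 'b']
'e': index 0 in ['e', 'd', 'b'] -> ['e', 'd', 'b']
'b': index 2 in ['e', 'd', 'b'] -> ['b', 'e', 'd']
'b': index 0 in ['b', 'e', 'd'] -> ['b', 'e', 'd']


Output: [2, 0, 1, 0, 1, 1, 2, 2, 0, 2, 0]


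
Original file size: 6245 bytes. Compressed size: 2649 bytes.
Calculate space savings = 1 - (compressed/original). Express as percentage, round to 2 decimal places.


ratio = compressed/original = 2649/6245 = 0.424179
savings = 1 - ratio = 1 - 0.424179 = 0.575821
as a percentage: 0.575821 * 100 = 57.58%

Space savings = 1 - 2649/6245 = 57.58%


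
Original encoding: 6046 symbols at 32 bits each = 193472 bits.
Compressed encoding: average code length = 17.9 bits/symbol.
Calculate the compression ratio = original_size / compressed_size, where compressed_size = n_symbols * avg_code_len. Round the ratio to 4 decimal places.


original_size = n_symbols * orig_bits = 6046 * 32 = 193472 bits
compressed_size = n_symbols * avg_code_len = 6046 * 17.9 = 108223.4 bits
ratio = original_size / compressed_size = 193472 / 108223.4 = 1.7877

Compression ratio = 1.7877


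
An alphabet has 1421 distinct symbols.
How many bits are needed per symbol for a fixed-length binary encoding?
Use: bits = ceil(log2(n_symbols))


log2(1421) = 10.4727
Bracket: 2^10 = 1024 < 1421 <= 2^11 = 2048
So ceil(log2(1421)) = 11

bits = ceil(log2(1421)) = ceil(10.4727) = 11 bits


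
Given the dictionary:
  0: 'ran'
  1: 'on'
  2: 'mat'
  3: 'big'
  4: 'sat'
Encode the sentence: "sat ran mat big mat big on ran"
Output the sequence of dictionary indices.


Look up each word in the dictionary:
  'sat' -> 4
  'ran' -> 0
  'mat' -> 2
  'big' -> 3
  'mat' -> 2
  'big' -> 3
  'on' -> 1
  'ran' -> 0

Encoded: [4, 0, 2, 3, 2, 3, 1, 0]


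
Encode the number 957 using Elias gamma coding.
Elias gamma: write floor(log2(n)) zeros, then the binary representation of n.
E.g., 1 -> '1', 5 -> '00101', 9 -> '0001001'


num_bits = floor(log2(957)) + 1 = 10
leading_zeros = num_bits - 1 = 9
binary(957) = 1110111101

Elias gamma(957) = '000000000' + '1110111101' = 0000000001110111101 (19 bits)


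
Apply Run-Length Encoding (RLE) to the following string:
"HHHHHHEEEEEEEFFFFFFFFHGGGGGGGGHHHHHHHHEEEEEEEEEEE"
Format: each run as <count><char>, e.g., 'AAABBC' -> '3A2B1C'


Scanning runs left to right:
  i=0: run of 'H' x 6 -> '6H'
  i=6: run of 'E' x 7 -> '7E'
  i=13: run of 'F' x 8 -> '8F'
  i=21: run of 'H' x 1 -> '1H'
  i=22: run of 'G' x 8 -> '8G'
  i=30: run of 'H' x 8 -> '8H'
  i=38: run of 'E' x 11 -> '11E'

RLE = 6H7E8F1H8G8H11E


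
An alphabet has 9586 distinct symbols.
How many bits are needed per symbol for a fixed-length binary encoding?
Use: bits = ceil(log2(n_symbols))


log2(9586) = 13.2267
Bracket: 2^13 = 8192 < 9586 <= 2^14 = 16384
So ceil(log2(9586)) = 14

bits = ceil(log2(9586)) = ceil(13.2267) = 14 bits


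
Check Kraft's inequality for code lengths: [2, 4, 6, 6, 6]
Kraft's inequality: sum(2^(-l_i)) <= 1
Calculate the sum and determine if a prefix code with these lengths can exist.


Sum = 2^(-2) + 2^(-4) + 2^(-6) + 2^(-6) + 2^(-6)
    = 0.25 + 0.0625 + 0.015625 + 0.015625 + 0.015625
    = 23/64 = 0.359375
Since 0.359375 <= 1, Kraft's inequality IS satisfied.
A prefix code with these lengths CAN exist.

Kraft sum = 0.359375. Satisfied.


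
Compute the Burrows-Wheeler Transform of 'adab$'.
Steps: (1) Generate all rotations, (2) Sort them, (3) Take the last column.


Rotations (sorted):
  0: $adab -> last char: b
  1: ab$ad -> last char: d
  2: adab$ -> last char: $
  3: b$ada -> last char: a
  4: dab$a -> last char: a


BWT = bd$aa


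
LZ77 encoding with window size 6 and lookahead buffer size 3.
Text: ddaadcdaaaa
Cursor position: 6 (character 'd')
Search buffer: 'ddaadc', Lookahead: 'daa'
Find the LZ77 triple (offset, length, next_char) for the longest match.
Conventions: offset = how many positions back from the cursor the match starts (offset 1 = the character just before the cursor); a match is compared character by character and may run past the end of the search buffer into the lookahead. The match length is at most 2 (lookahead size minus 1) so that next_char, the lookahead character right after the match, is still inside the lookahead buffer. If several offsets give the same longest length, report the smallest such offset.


Try each offset into the search buffer:
  offset=1 (pos 5, char 'c'): match length 0
  offset=2 (pos 4, char 'd'): match length 1
  offset=3 (pos 3, char 'a'): match length 0
  offset=4 (pos 2, char 'a'): match length 0
  offset=5 (pos 1, char 'd'): match length 2
  offset=6 (pos 0, char 'd'): match length 1
Longest match has length 2 at offset 5.
next_char = character at position 6 + 2 = 8 -> 'a'

Best match: offset=5, length=2 (matching 'da' starting at position 1)
LZ77 triple: (5, 2, 'a')


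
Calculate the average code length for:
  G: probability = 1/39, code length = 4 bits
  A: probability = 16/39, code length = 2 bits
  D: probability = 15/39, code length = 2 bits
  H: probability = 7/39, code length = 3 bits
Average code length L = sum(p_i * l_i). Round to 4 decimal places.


Weighted contributions p_i * l_i:
  G: (1/39) * 4 = 4/39
  A: (16/39) * 2 = 32/39
  D: (15/39) * 2 = 30/39
  H: (7/39) * 3 = 21/39
Sum = (4 + 32 + 30 + 21)/39 = 87/39

L = 87/39 = 2.2308 bits/symbol


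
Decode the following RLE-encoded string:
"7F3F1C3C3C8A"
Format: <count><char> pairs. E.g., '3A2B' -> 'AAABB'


Expanding each <count><char> pair:
  7F -> 'FFFFFFF'
  3F -> 'FFF'
  1C -> 'C'
  3C -> 'CCC'
  3C -> 'CCC'
  8A -> 'AAAAAAAA'

Decoded = FFFFFFFFFFCCCCCCCAAAAAAAA


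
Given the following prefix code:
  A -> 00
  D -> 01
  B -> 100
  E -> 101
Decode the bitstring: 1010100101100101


Decoding step by step:
Bits 101 -> E
Bits 01 -> D
Bits 00 -> A
Bits 101 -> E
Bits 100 -> B
Bits 101 -> E


Decoded message: EDAEBE


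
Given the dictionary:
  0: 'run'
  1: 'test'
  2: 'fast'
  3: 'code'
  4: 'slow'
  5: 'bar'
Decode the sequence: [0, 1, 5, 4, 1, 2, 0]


Look up each index in the dictionary:
  0 -> 'run'
  1 -> 'test'
  5 -> 'bar'
  4 -> 'slow'
  1 -> 'test'
  2 -> 'fast'
  0 -> 'run'

Decoded: "run test bar slow test fast run"


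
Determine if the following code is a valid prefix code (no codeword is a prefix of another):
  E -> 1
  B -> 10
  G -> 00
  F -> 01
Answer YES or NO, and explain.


Checking each pair (does one codeword prefix another?):
  E='1' vs B='10': prefix -- VIOLATION

NO -- this is NOT a valid prefix code. E (1) is a prefix of B (10).


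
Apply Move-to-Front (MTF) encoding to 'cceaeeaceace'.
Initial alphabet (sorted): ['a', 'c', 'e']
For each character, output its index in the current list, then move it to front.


MTF encoding:
'c': index 1 in ['a', 'c', 'e'] -> ['c', 'a', 'e']
'c': index 0 in ['c', 'a', 'e'] -> ['c', 'a', 'e']
'e': index 2 in ['c', 'a', 'e'] -> ['e', 'c', 'a']
'a': index 2 in ['e', 'c', 'a'] -> ['a', 'e', 'c']
'e': index 1 in ['a', 'e', 'c'] -> ['e', 'a', 'c']
'e': index 0 in ['e', 'a', 'c'] -> ['e', 'a', 'c']
'a': index 1 in ['e', 'a', 'c'] -> ['a', 'e', 'c']
'c': index 2 in ['a', 'e', 'c'] -> ['c', 'a', 'e']
'e': index 2 in ['c', 'a', 'e'] -> ['e', 'c', 'a']
'a': index 2 in ['e', 'c', 'a'] -> ['a', 'e', 'c']
'c': index 2 in ['a', 'e', 'c'] -> ['c', 'a', 'e']
'e': index 2 in ['c', 'a', 'e'] -> ['e', 'c', 'a']


Output: [1, 0, 2, 2, 1, 0, 1, 2, 2, 2, 2, 2]


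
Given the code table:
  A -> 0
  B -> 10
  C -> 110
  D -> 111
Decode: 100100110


Decoding:
10 -> B
0 -> A
10 -> B
0 -> A
110 -> C


Result: BABAC


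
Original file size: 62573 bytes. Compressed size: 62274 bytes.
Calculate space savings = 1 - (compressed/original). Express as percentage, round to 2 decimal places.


ratio = compressed/original = 62274/62573 = 0.995222
savings = 1 - ratio = 1 - 0.995222 = 0.004778
as a percentage: 0.004778 * 100 = 0.48%

Space savings = 1 - 62274/62573 = 0.48%


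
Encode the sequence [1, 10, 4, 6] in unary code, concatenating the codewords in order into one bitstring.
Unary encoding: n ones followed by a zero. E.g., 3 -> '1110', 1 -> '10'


Encode each number as n ones followed by a terminating 0:
  1 -> 10 (2 bits)
  10 -> 11111111110 (11 bits)
  4 -> 11110 (5 bits)
  6 -> 1111110 (7 bits)
Total length = 2 + 11 + 5 + 7 = 25 bits.

Unary([1, 10, 4, 6]) = 1011111111110111101111110 (25 bits)


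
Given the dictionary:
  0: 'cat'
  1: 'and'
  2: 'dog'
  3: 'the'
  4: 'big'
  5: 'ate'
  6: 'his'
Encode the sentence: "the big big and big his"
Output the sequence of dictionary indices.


Look up each word in the dictionary:
  'the' -> 3
  'big' -> 4
  'big' -> 4
  'and' -> 1
  'big' -> 4
  'his' -> 6

Encoded: [3, 4, 4, 1, 4, 6]


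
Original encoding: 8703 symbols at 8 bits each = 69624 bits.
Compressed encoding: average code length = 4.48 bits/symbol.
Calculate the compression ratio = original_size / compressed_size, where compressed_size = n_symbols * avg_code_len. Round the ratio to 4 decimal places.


original_size = n_symbols * orig_bits = 8703 * 8 = 69624 bits
compressed_size = n_symbols * avg_code_len = 8703 * 4.48 = 38989.44 bits
ratio = original_size / compressed_size = 69624 / 38989.44 = 1.7857

Compression ratio = 1.7857


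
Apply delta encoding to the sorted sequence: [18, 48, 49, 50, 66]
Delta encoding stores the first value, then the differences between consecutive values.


First value: 18
Deltas:
  48 - 18 = 30
  49 - 48 = 1
  50 - 49 = 1
  66 - 50 = 16


Delta encoded: [18, 30, 1, 1, 16]


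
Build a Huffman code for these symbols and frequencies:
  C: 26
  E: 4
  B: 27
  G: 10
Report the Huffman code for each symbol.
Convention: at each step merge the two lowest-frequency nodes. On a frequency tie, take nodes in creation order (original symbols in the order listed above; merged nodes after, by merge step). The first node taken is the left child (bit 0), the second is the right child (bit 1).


Huffman tree construction:
Step 1: Merge E(4) + G(10) = 14
Step 2: Merge (E+G)(14) + C(26) = 40
Step 3: Merge B(27) + ((E+G)+C)(40) = 67
Read each symbol's code off the tree from the root (left child = 0, right child = 1).

Codes:
  C: 11 (length 2)
  E: 100 (length 3)
  B: 0 (length 1)
  G: 101 (length 3)
Average code length: 121/67 = 1.8060 bits/symbol


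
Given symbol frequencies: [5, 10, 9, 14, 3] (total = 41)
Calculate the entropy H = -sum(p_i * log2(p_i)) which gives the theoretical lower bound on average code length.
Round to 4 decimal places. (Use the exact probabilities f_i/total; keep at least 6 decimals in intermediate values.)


Per-symbol terms -p_i * log2(p_i) with p_i = f_i/41:
  p = 5/41 = 0.121951: log2(p) = -3.035624, -p*log2(p) = 0.370198
  p = 10/41 = 0.243902: log2(p) = -2.035624, -p*log2(p) = 0.496494
  p = 9/41 = 0.219512: log2(p) = -2.187627, -p*log2(p) = 0.480211
  p = 14/41 = 0.341463: log2(p) = -1.550197, -p*log2(p) = 0.529336
  p = 3/41 = 0.073171: log2(p) = -3.772590, -p*log2(p) = 0.276043
H = 0.370198 + 0.496494 + 0.480211 + 0.529336 + 0.276043 = 2.152282

H = 2.1523 bits/symbol


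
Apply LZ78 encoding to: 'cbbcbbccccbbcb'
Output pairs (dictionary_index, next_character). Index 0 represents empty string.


LZ78 encoding steps:
Dictionary: {0: ''}
Step 1: w='' (idx 0), next='c' -> output (0, 'c'), add 'c' as idx 1
Step 2: w='' (idx 0), next='b' -> output (0, 'b'), add 'b' as idx 2
Step 3: w='b' (idx 2), next='c' -> output (2, 'c'), add 'bc' as idx 3
Step 4: w='b' (idx 2), next='b' -> output (2, 'b'), add 'bb' as idx 4
Step 5: w='c' (idx 1), next='c' -> output (1, 'c'), add 'cc' as idx 5
Step 6: w='cc' (idx 5), next='b' -> output (5, 'b'), add 'ccb' as idx 6
Step 7: w='bc' (idx 3), next='b' -> output (3, 'b'), add 'bcb' as idx 7


Encoded: [(0, 'c'), (0, 'b'), (2, 'c'), (2, 'b'), (1, 'c'), (5, 'b'), (3, 'b')]


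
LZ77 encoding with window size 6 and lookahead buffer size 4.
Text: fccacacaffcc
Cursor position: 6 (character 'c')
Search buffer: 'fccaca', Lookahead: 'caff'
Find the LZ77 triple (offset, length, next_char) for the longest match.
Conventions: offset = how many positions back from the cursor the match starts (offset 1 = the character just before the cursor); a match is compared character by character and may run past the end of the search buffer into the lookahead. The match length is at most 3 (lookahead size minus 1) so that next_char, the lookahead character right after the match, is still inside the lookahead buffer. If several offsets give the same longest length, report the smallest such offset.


Try each offset into the search buffer:
  offset=1 (pos 5, char 'a'): match length 0
  offset=2 (pos 4, char 'c'): match length 2
  offset=3 (pos 3, char 'a'): match length 0
  offset=4 (pos 2, char 'c'): match length 2
  offset=5 (pos 1, char 'c'): match length 1
  offset=6 (pos 0, char 'f'): match length 0
Longest match has length 2, found at offsets 2, 4; take the smallest, offset 2.
next_char = character at position 6 + 2 = 8 -> 'f'

Best match: offset=2, length=2 (matching 'ca' starting at position 4)
LZ77 triple: (2, 2, 'f')


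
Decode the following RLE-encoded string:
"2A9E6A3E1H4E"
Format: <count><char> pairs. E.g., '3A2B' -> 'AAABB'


Expanding each <count><char> pair:
  2A -> 'AA'
  9E -> 'EEEEEEEEE'
  6A -> 'AAAAAA'
  3E -> 'EEE'
  1H -> 'H'
  4E -> 'EEEE'

Decoded = AAEEEEEEEEEAAAAAAEEEHEEEE


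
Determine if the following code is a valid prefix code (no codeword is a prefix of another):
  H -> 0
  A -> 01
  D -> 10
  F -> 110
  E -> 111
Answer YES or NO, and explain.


Checking each pair (does one codeword prefix another?):
  H='0' vs A='01': prefix -- VIOLATION

NO -- this is NOT a valid prefix code. H (0) is a prefix of A (01).


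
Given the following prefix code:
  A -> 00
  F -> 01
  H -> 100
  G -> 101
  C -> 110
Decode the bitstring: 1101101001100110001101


Decoding step by step:
Bits 110 -> C
Bits 110 -> C
Bits 100 -> H
Bits 110 -> C
Bits 01 -> F
Bits 100 -> H
Bits 01 -> F
Bits 101 -> G


Decoded message: CCHCFHFG


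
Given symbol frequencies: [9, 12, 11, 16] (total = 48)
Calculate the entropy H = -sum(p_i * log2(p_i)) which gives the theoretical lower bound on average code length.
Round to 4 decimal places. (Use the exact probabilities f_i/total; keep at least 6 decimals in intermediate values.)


Per-symbol terms -p_i * log2(p_i) with p_i = f_i/48:
  p = 9/48 = 0.187500: log2(p) = -2.415037, -p*log2(p) = 0.452820
  p = 12/48 = 0.250000: log2(p) = -2.000000, -p*log2(p) = 0.500000
  p = 11/48 = 0.229167: log2(p) = -2.125531, -p*log2(p) = 0.487101
  p = 16/48 = 0.333333: log2(p) = -1.584963, -p*log2(p) = 0.528321
H = 0.452820 + 0.500000 + 0.487101 + 0.528321 = 1.968242

H = 1.9682 bits/symbol


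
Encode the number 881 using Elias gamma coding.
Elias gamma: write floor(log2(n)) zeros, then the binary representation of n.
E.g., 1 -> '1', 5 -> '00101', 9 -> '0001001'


num_bits = floor(log2(881)) + 1 = 10
leading_zeros = num_bits - 1 = 9
binary(881) = 1101110001

Elias gamma(881) = '000000000' + '1101110001' = 0000000001101110001 (19 bits)


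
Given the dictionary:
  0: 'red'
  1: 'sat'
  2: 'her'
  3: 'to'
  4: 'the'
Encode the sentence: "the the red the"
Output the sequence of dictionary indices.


Look up each word in the dictionary:
  'the' -> 4
  'the' -> 4
  'red' -> 0
  'the' -> 4

Encoded: [4, 4, 0, 4]


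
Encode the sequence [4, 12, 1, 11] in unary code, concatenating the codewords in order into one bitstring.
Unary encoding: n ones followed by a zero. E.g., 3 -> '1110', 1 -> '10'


Encode each number as n ones followed by a terminating 0:
  4 -> 11110 (5 bits)
  12 -> 1111111111110 (13 bits)
  1 -> 10 (2 bits)
  11 -> 111111111110 (12 bits)
Total length = 5 + 13 + 2 + 12 = 32 bits.

Unary([4, 12, 1, 11]) = 11110111111111111010111111111110 (32 bits)


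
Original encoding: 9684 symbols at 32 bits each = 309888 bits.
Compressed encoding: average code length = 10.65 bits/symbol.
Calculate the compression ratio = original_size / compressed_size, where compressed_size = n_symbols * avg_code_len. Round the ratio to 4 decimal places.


original_size = n_symbols * orig_bits = 9684 * 32 = 309888 bits
compressed_size = n_symbols * avg_code_len = 9684 * 10.65 = 103134.6 bits
ratio = original_size / compressed_size = 309888 / 103134.6 = 3.0047

Compression ratio = 3.0047


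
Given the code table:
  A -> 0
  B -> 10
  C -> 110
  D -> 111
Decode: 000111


Decoding:
0 -> A
0 -> A
0 -> A
111 -> D


Result: AAAD


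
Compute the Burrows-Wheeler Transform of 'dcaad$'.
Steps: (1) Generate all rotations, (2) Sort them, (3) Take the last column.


Rotations (sorted):
  0: $dcaad -> last char: d
  1: aad$dc -> last char: c
  2: ad$dca -> last char: a
  3: caad$d -> last char: d
  4: d$dcaa -> last char: a
  5: dcaad$ -> last char: $


BWT = dcada$


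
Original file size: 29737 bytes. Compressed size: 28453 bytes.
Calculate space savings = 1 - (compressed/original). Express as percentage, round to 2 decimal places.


ratio = compressed/original = 28453/29737 = 0.956821
savings = 1 - ratio = 1 - 0.956821 = 0.043179
as a percentage: 0.043179 * 100 = 4.32%

Space savings = 1 - 28453/29737 = 4.32%


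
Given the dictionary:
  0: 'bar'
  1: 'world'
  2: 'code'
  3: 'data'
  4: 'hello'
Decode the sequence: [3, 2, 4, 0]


Look up each index in the dictionary:
  3 -> 'data'
  2 -> 'code'
  4 -> 'hello'
  0 -> 'bar'

Decoded: "data code hello bar"


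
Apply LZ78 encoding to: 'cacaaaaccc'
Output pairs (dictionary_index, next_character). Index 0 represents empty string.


LZ78 encoding steps:
Dictionary: {0: ''}
Step 1: w='' (idx 0), next='c' -> output (0, 'c'), add 'c' as idx 1
Step 2: w='' (idx 0), next='a' -> output (0, 'a'), add 'a' as idx 2
Step 3: w='c' (idx 1), next='a' -> output (1, 'a'), add 'ca' as idx 3
Step 4: w='a' (idx 2), next='a' -> output (2, 'a'), add 'aa' as idx 4
Step 5: w='a' (idx 2), next='c' -> output (2, 'c'), add 'ac' as idx 5
Step 6: w='c' (idx 1), next='c' -> output (1, 'c'), add 'cc' as idx 6


Encoded: [(0, 'c'), (0, 'a'), (1, 'a'), (2, 'a'), (2, 'c'), (1, 'c')]


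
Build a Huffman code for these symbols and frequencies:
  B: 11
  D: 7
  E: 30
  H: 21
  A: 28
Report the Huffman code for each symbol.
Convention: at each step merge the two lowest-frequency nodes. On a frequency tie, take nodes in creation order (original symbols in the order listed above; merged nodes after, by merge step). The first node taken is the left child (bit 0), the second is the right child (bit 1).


Huffman tree construction:
Step 1: Merge D(7) + B(11) = 18
Step 2: Merge (D+B)(18) + H(21) = 39
Step 3: Merge A(28) + E(30) = 58
Step 4: Merge ((D+B)+H)(39) + (A+E)(58) = 97
Read each symbol's code off the tree from the root (left child = 0, right child = 1).

Codes:
  B: 001 (length 3)
  D: 000 (length 3)
  E: 11 (length 2)
  H: 01 (length 2)
  A: 10 (length 2)
Average code length: 212/97 = 2.1856 bits/symbol


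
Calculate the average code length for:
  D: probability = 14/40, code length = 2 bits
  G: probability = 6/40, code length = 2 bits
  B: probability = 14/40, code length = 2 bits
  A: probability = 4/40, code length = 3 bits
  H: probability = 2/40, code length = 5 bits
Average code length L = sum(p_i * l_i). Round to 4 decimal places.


Weighted contributions p_i * l_i:
  D: (14/40) * 2 = 28/40
  G: (6/40) * 2 = 12/40
  B: (14/40) * 2 = 28/40
  A: (4/40) * 3 = 12/40
  H: (2/40) * 5 = 10/40
Sum = (28 + 12 + 28 + 12 + 10)/40 = 90/40

L = 90/40 = 2.2500 bits/symbol


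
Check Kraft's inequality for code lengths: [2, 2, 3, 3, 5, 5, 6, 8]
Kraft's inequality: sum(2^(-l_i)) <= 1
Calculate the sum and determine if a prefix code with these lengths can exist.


Sum = 2^(-2) + 2^(-2) + 2^(-3) + 2^(-3) + 2^(-5) + 2^(-5) + 2^(-6) + 2^(-8)
    = 0.25 + 0.25 + 0.125 + 0.125 + 0.03125 + 0.03125 + 0.015625 + 0.00390625
    = 213/256 = 0.83203125
Since 0.83203125 <= 1, Kraft's inequality IS satisfied.
A prefix code with these lengths CAN exist.

Kraft sum = 0.83203125. Satisfied.


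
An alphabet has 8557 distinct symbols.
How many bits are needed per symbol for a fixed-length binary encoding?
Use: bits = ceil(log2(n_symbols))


log2(8557) = 13.0629
Bracket: 2^13 = 8192 < 8557 <= 2^14 = 16384
So ceil(log2(8557)) = 14

bits = ceil(log2(8557)) = ceil(13.0629) = 14 bits


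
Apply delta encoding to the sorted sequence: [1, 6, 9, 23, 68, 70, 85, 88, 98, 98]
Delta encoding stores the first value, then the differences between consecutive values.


First value: 1
Deltas:
  6 - 1 = 5
  9 - 6 = 3
  23 - 9 = 14
  68 - 23 = 45
  70 - 68 = 2
  85 - 70 = 15
  88 - 85 = 3
  98 - 88 = 10
  98 - 98 = 0


Delta encoded: [1, 5, 3, 14, 45, 2, 15, 3, 10, 0]


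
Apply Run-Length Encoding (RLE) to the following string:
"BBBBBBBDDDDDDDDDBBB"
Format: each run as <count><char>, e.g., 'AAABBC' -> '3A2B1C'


Scanning runs left to right:
  i=0: run of 'B' x 7 -> '7B'
  i=7: run of 'D' x 9 -> '9D'
  i=16: run of 'B' x 3 -> '3B'

RLE = 7B9D3B


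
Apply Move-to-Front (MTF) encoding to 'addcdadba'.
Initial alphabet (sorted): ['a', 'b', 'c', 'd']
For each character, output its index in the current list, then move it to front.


MTF encoding:
'a': index 0 in ['a', 'b', 'c', 'd'] -> ['a', 'b', 'c', 'd']
'd': index 3 in ['a', 'b', 'c', 'd'] -> ['d', 'a', 'b', 'c']
'd': index 0 in ['d', 'a', 'b', 'c'] -> ['d', 'a', 'b', 'c']
'c': index 3 in ['d', 'a', 'b', 'c'] -> ['c', 'd', 'a', 'b']
'd': index 1 in ['c', 'd', 'a', 'b'] -> ['d', 'c', 'a', 'b']
'a': index 2 in ['d', 'c', 'a', 'b'] -> ['a', 'd', 'c', 'b']
'd': index 1 in ['a', 'd', 'c', 'b'] -> ['d', 'a', 'c', 'b']
'b': index 3 in ['d', 'a', 'c', 'b'] -> ['b', 'd', 'a', 'c']
'a': index 2 in ['b', 'd', 'a', 'c'] -> ['a', 'b', 'd', 'c']


Output: [0, 3, 0, 3, 1, 2, 1, 3, 2]


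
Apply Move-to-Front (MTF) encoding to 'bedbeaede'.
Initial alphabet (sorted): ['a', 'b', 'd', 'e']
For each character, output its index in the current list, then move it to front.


MTF encoding:
'b': index 1 in ['a', 'b', 'd', 'e'] -> ['b', 'a', 'd', 'e']
'e': index 3 in ['b', 'a', 'd', 'e'] -> ['e', 'b', 'a', 'd']
'd': index 3 in ['e', 'b', 'a', 'd'] -> ['d', 'e', 'b', 'a']
'b': index 2 in ['d', 'e', 'b', 'a'] -> ['b', 'd', 'e', 'a']
'e': index 2 in ['b', 'd', 'e', 'a'] -> ['e', 'b', 'd', 'a']
'a': index 3 in ['e', 'b', 'd', 'a'] -> ['a', 'e', 'b', 'd']
'e': index 1 in ['a', 'e', 'b', 'd'] -> ['e', 'a', 'b', 'd']
'd': index 3 in ['e', 'a', 'b', 'd'] -> ['d', 'e', 'a', 'b']
'e': index 1 in ['d', 'e', 'a', 'b'] -> ['e', 'd', 'a', 'b']


Output: [1, 3, 3, 2, 2, 3, 1, 3, 1]


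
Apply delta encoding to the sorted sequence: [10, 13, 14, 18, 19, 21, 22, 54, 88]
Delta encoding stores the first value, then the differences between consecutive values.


First value: 10
Deltas:
  13 - 10 = 3
  14 - 13 = 1
  18 - 14 = 4
  19 - 18 = 1
  21 - 19 = 2
  22 - 21 = 1
  54 - 22 = 32
  88 - 54 = 34


Delta encoded: [10, 3, 1, 4, 1, 2, 1, 32, 34]


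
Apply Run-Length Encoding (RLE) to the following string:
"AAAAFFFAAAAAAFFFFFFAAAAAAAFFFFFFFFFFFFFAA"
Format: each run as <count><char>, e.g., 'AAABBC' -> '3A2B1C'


Scanning runs left to right:
  i=0: run of 'A' x 4 -> '4A'
  i=4: run of 'F' x 3 -> '3F'
  i=7: run of 'A' x 6 -> '6A'
  i=13: run of 'F' x 6 -> '6F'
  i=19: run of 'A' x 7 -> '7A'
  i=26: run of 'F' x 13 -> '13F'
  i=39: run of 'A' x 2 -> '2A'

RLE = 4A3F6A6F7A13F2A


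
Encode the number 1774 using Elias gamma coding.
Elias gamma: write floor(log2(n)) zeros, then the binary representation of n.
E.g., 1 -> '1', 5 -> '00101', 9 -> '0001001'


num_bits = floor(log2(1774)) + 1 = 11
leading_zeros = num_bits - 1 = 10
binary(1774) = 11011101110

Elias gamma(1774) = '0000000000' + '11011101110' = 000000000011011101110 (21 bits)


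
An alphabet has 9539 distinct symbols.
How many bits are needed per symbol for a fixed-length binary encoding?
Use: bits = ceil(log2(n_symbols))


log2(9539) = 13.2196
Bracket: 2^13 = 8192 < 9539 <= 2^14 = 16384
So ceil(log2(9539)) = 14

bits = ceil(log2(9539)) = ceil(13.2196) = 14 bits


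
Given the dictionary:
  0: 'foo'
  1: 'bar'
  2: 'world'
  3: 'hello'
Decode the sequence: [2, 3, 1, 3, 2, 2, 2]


Look up each index in the dictionary:
  2 -> 'world'
  3 -> 'hello'
  1 -> 'bar'
  3 -> 'hello'
  2 -> 'world'
  2 -> 'world'
  2 -> 'world'

Decoded: "world hello bar hello world world world"


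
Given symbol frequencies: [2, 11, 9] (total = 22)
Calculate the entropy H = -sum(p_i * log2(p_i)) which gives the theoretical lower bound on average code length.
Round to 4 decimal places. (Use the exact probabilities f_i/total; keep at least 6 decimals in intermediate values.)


Per-symbol terms -p_i * log2(p_i) with p_i = f_i/22:
  p = 2/22 = 0.090909: log2(p) = -3.459432, -p*log2(p) = 0.314494
  p = 11/22 = 0.500000: log2(p) = -1.000000, -p*log2(p) = 0.500000
  p = 9/22 = 0.409091: log2(p) = -1.289507, -p*log2(p) = 0.527525
H = 0.314494 + 0.500000 + 0.527525 = 1.342019

H = 1.342 bits/symbol


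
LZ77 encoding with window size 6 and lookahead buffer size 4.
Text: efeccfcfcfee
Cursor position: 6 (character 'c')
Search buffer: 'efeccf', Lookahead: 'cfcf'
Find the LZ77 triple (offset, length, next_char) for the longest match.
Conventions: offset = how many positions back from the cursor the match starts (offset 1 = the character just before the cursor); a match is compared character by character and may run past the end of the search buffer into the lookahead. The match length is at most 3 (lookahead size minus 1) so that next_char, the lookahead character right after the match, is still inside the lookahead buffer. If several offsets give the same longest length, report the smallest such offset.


Try each offset into the search buffer:
  offset=1 (pos 5, char 'f'): match length 0
  offset=2 (pos 4, char 'c'): match length 3
  offset=3 (pos 3, char 'c'): match length 1
  offset=4 (pos 2, char 'e'): match length 0
  offset=5 (pos 1, char 'f'): match length 0
  offset=6 (pos 0, char 'e'): match length 0
Longest match has length 3 at offset 2.
next_char = character at position 6 + 3 = 9 -> 'f'

Best match: offset=2, length=3 (matching 'cfc' starting at position 4)
LZ77 triple: (2, 3, 'f')


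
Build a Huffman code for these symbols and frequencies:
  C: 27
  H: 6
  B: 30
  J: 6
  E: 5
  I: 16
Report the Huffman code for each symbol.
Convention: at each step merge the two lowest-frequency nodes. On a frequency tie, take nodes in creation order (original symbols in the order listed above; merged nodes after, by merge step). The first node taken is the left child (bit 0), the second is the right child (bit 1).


Huffman tree construction:
Step 1: Merge E(5) + H(6) = 11
Step 2: Merge J(6) + (E+H)(11) = 17
Step 3: Merge I(16) + (J+(E+H))(17) = 33
Step 4: Merge C(27) + B(30) = 57
Step 5: Merge (I+(J+(E+H)))(33) + (C+B)(57) = 90
Read each symbol's code off the tree from the root (left child = 0, right child = 1).

Codes:
  C: 10 (length 2)
  H: 0111 (length 4)
  B: 11 (length 2)
  J: 010 (length 3)
  E: 0110 (length 4)
  I: 00 (length 2)
Average code length: 208/90 = 2.3111 bits/symbol


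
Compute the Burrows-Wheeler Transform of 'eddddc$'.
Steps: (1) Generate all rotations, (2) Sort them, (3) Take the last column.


Rotations (sorted):
  0: $eddddc -> last char: c
  1: c$edddd -> last char: d
  2: dc$eddd -> last char: d
  3: ddc$edd -> last char: d
  4: dddc$ed -> last char: d
  5: ddddc$e -> last char: e
  6: eddddc$ -> last char: $


BWT = cdddde$


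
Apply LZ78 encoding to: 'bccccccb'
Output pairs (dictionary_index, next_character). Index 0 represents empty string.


LZ78 encoding steps:
Dictionary: {0: ''}
Step 1: w='' (idx 0), next='b' -> output (0, 'b'), add 'b' as idx 1
Step 2: w='' (idx 0), next='c' -> output (0, 'c'), add 'c' as idx 2
Step 3: w='c' (idx 2), next='c' -> output (2, 'c'), add 'cc' as idx 3
Step 4: w='cc' (idx 3), next='c' -> output (3, 'c'), add 'ccc' as idx 4
Step 5: w='b' (idx 1), end of input -> output (1, '')


Encoded: [(0, 'b'), (0, 'c'), (2, 'c'), (3, 'c'), (1, '')]


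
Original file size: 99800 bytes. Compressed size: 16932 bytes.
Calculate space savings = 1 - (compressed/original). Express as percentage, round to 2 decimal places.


ratio = compressed/original = 16932/99800 = 0.169659
savings = 1 - ratio = 1 - 0.169659 = 0.830341
as a percentage: 0.830341 * 100 = 83.03%

Space savings = 1 - 16932/99800 = 83.03%


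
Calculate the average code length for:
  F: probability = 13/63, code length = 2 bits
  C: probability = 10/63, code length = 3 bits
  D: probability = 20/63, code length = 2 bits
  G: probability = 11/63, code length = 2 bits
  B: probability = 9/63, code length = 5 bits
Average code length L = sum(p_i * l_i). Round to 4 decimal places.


Weighted contributions p_i * l_i:
  F: (13/63) * 2 = 26/63
  C: (10/63) * 3 = 30/63
  D: (20/63) * 2 = 40/63
  G: (11/63) * 2 = 22/63
  B: (9/63) * 5 = 45/63
Sum = (26 + 30 + 40 + 22 + 45)/63 = 163/63

L = 163/63 = 2.5873 bits/symbol


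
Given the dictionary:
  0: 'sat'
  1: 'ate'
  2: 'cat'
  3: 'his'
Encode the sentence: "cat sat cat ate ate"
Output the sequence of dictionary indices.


Look up each word in the dictionary:
  'cat' -> 2
  'sat' -> 0
  'cat' -> 2
  'ate' -> 1
  'ate' -> 1

Encoded: [2, 0, 2, 1, 1]


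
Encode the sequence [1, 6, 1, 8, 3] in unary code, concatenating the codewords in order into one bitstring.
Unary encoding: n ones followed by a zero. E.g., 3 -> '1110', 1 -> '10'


Encode each number as n ones followed by a terminating 0:
  1 -> 10 (2 bits)
  6 -> 1111110 (7 bits)
  1 -> 10 (2 bits)
  8 -> 111111110 (9 bits)
  3 -> 1110 (4 bits)
Total length = 2 + 7 + 2 + 9 + 4 = 24 bits.

Unary([1, 6, 1, 8, 3]) = 101111110101111111101110 (24 bits)


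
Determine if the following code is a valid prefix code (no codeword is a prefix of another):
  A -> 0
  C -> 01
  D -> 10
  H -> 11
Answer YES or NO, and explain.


Checking each pair (does one codeword prefix another?):
  A='0' vs C='01': prefix -- VIOLATION

NO -- this is NOT a valid prefix code. A (0) is a prefix of C (01).


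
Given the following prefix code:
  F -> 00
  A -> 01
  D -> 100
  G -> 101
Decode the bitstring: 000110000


Decoding step by step:
Bits 00 -> F
Bits 01 -> A
Bits 100 -> D
Bits 00 -> F


Decoded message: FADF


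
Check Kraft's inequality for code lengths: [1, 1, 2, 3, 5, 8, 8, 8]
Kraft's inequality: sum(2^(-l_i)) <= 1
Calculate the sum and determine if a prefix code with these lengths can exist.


Sum = 2^(-1) + 2^(-1) + 2^(-2) + 2^(-3) + 2^(-5) + 2^(-8) + 2^(-8) + 2^(-8)
    = 0.5 + 0.5 + 0.25 + 0.125 + 0.03125 + 0.00390625 + 0.00390625 + 0.00390625
    = 363/256 = 1.41796875
Since 1.41796875 > 1, Kraft's inequality is NOT satisfied.
A prefix code with these lengths CANNOT exist.

Kraft sum = 1.41796875. Not satisfied.


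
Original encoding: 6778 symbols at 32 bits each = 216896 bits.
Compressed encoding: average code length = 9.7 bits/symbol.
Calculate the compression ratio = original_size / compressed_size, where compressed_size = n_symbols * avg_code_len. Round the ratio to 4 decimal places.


original_size = n_symbols * orig_bits = 6778 * 32 = 216896 bits
compressed_size = n_symbols * avg_code_len = 6778 * 9.7 = 65746.6 bits
ratio = original_size / compressed_size = 216896 / 65746.6 = 3.299

Compression ratio = 3.299


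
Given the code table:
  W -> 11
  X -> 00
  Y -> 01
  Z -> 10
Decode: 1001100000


Decoding:
10 -> Z
01 -> Y
10 -> Z
00 -> X
00 -> X


Result: ZYZXX


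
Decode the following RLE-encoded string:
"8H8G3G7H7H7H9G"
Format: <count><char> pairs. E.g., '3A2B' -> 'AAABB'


Expanding each <count><char> pair:
  8H -> 'HHHHHHHH'
  8G -> 'GGGGGGGG'
  3G -> 'GGG'
  7H -> 'HHHHHHH'
  7H -> 'HHHHHHH'
  7H -> 'HHHHHHH'
  9G -> 'GGGGGGGGG'

Decoded = HHHHHHHHGGGGGGGGGGGHHHHHHHHHHHHHHHHHHHHHGGGGGGGGG


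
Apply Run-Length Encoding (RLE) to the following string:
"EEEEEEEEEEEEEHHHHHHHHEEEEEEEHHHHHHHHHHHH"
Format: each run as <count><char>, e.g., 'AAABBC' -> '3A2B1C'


Scanning runs left to right:
  i=0: run of 'E' x 13 -> '13E'
  i=13: run of 'H' x 8 -> '8H'
  i=21: run of 'E' x 7 -> '7E'
  i=28: run of 'H' x 12 -> '12H'

RLE = 13E8H7E12H


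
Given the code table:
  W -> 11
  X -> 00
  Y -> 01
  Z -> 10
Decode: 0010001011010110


Decoding:
00 -> X
10 -> Z
00 -> X
10 -> Z
11 -> W
01 -> Y
01 -> Y
10 -> Z


Result: XZXZWYYZ
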